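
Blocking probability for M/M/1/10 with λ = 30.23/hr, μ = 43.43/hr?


ρ = λ/μ = 30.23/43.43 = 0.6961
P_K = (1−ρ)ρ^K/(1−ρ^(K+1)) = (0.3039·0.026698)/(1 − 0.018584)
= 0.008115/0.981416 = 0.008268

Final: 0.008268


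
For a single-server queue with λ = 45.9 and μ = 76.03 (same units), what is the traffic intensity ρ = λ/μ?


ρ = λ/μ = 45.9/76.03 = 0.6037

Final: 0.6037


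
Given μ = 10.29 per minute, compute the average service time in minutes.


Mean service time = 1/μ = 1/10.29 minute = 0.09718 minute
In minutes: 0.09718 × 1 = 0.09718 min

Final: 0.09718 min


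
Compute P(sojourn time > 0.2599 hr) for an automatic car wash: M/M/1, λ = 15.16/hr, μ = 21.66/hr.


W ~ Exponential(μ−λ) for M/M/1.
μ − λ = 21.66 − 15.16 = 6.5000
P(W > t) = e^{−(μ−λ)t} = e^{−1.6894} = 0.184640

Final: 0.184640


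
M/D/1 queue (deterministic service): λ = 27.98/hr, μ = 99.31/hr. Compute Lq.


ρ = 27.98/99.31 = 0.2817
M/D/1: Lq = ρ²/(2(1−ρ)) = 0.07938/(2·0.7183) = 0.05526

Final: 0.05526


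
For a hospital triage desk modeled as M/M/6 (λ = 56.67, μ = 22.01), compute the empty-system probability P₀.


a = λ/μ = 56.67/22.01 = 2.5747; ρ = a/c = 0.4291
Σ_{k=0}^{5} a^k/k! (terms k=0..5) = 1.00000 + 2.57474 + 3.31464 + 2.84478 + 1.83114 + 0.94294 = 12.50824
Tail: a^6/(6!(1−ρ)) = 291.33927/(720·0.5709) = 0.70880
P₀ = 1/(12.50824 + 0.70880) = 1/13.21704 = 0.075660

Final: 0.075660


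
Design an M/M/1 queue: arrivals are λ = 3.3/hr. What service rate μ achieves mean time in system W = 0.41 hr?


W = 1/(μ−λ) ⇒ μ − λ = 1/W = 1/0.41 = 2.4390
μ = λ + 1/W = 3.3 + 2.4390 = 5.7390 per hr

Final: 5.7390 /hr


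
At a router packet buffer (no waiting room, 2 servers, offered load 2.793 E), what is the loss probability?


B(c,a) = (a^c/c!) / Σ_{k=0}^{c} a^k/k!
a^2/2! = 3.900425
Σ terms (k=0..2): 1.00000 + 2.79300 + 3.90042 = 7.693425
B = 3.900425/7.693425 = 0.506982

Final: 0.506982


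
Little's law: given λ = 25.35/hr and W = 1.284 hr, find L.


L = λW = 25.35·1.284 = 32.5494

Final: 32.5494


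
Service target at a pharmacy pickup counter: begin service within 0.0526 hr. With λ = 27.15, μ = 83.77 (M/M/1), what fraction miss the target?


ρ = 27.15/83.77 = 0.3241
P(Wq > t) = ρ·e^{−(μ−λ)t} = 0.3241·e^{−2.9782}
= 0.3241·0.050884 = 0.016492

Final: 0.016492


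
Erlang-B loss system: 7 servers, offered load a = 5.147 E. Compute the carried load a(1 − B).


B(7,5.147) = 0.129805 (Erlang-B)
Carried load = a(1 − B) = 5.147·(1 − 0.129805) = 5.147·0.870195 = 4.4789 E

Final: 4.4789 Erlangs


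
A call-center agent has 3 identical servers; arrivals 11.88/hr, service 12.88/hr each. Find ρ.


ρ = λ/(cμ) = 11.88/(3·12.88) = 11.88/38.64 = 0.3075

Final: 0.3075


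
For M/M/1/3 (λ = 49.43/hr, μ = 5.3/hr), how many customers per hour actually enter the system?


ρ = 9.3264; P_K = (1−ρ)ρ^3/(1−ρ^4) = 0.892896
λ_eff = λ(1 − P_K) = 49.43·(1 − 0.892896) = 49.43·0.107104 = 5.2942 /hr

Final: 5.2942 /hr


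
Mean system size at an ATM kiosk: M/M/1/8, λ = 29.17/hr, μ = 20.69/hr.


ρ = 29.17/20.69 = 1.4099
L = ρ[1 − (K+1)ρ^K + Kρ^(K+1)] / [(1−ρ)(1−ρ^(K+1))]
Numerator: 1.4099·(1 − 9·15.610166 + 8·22.008145) = 51.563753
Denominator: (-0.4099)·(-21.008145) = 8.610395
L = 51.563753/8.610395 = 5.9885

Final: 5.9885


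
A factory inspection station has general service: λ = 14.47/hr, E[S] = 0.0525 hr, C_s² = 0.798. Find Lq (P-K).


ρ = λ·E[S] = 14.47·0.0525 = 0.7597
Lq = ρ²(1+C_s²)/(2(1−ρ)) = 0.5771·(1+0.798)/(2·0.2403)
= 0.5771·1.7980/0.4807 = 2.15882

Final: 2.15882


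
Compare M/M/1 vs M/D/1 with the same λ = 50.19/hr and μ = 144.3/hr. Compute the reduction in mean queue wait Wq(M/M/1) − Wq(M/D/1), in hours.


ρ = 50.19/144.3 = 0.3478
Wq(M/M/1) = ρ/(μ−λ) = 0.3478/94.11 = 0.003696 hr
Wq(M/D/1) = ρ/(2(μ−λ)) = 0.001848 hr
Savings = 0.003696 − 0.001848 = 0.001848 hr

Final: 0.001848 hr


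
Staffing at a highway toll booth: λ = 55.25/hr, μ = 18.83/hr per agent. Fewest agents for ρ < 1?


Stability requires cμ > λ ⇔ c > λ/μ.
λ/μ = 55.25/18.83 = 2.9341
Minimum integer c = ⌊2.9341⌋ + 1 = 3
Check: 3·18.83 = 56.49 > 55.25, while 2·18.83 = 37.66 ≤ 55.25

Final: 3 servers


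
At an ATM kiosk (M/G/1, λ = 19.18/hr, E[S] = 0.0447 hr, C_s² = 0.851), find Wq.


ρ = λ·E[S] = 19.18·0.0447 = 0.8573
E[S²] = E[S]²(1+C_s²) = 0.0447²·(1+0.851) = 0.003698
Wq = λ·E[S²]/(2(1−ρ)) = 19.18·0.003698/(2·0.1427) = 0.24863 hr

Final: 0.24863 hr


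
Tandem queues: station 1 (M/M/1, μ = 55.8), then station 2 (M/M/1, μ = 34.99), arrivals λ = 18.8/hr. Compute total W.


Each node sees arrival rate λ = 18.8/hr (tandem ⇒ throughput preserved).
W₁ = 1/(μ₁−λ) = 1/(55.8−18.8) = 0.02703 hr
W₂ = 1/(μ₂−λ) = 1/(34.99−18.8) = 0.06177 hr
W_total = W₁ + W₂ = 0.02703 + 0.06177 = 0.08879 hr

Final: 0.08879 hr


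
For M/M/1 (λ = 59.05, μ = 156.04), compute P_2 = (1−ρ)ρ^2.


ρ = 59.05/156.04 = 0.3784
P_n = (1−ρ)·ρ^n = (1 − 0.3784)·0.3784^2 = 0.6216·0.143208 = 0.089014

Final: 0.089014


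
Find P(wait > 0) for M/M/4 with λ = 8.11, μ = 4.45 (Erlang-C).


a = λ/μ = 1.8225; ρ = a/4 = 0.4556
P₀ = 0.157818 (from M/M/c formula)
C(c,a) = [a^c/(c!(1−ρ))]·P₀ = [11.03172/(24·0.5444)]·0.157818
= 0.84436·0.157818 = 0.133256

Final: 0.133256


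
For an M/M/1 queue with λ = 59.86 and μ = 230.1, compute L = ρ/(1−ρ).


ρ = λ/μ = 59.86/230.1 = 0.2601
L = ρ/(1−ρ) = 0.2601/(1 − 0.2601) = 0.2601/0.7399 = 0.3516

Final: 0.3516


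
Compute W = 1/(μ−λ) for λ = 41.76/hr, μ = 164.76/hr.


W = 1/(μ−λ) = 1/(164.76 − 41.76) = 1/123.00 = 0.008130 hr

Final: 0.008130 hr


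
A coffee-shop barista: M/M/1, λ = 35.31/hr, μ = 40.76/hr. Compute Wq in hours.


ρ = 35.31/40.76 = 0.8663
Wq = ρ/(μ−λ) = 0.8663/(40.76 − 35.31) = 0.8663/5.45 = 0.1590 hr

Final: 0.1590 hr


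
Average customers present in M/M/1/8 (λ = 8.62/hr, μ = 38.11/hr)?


ρ = 8.62/38.11 = 0.2262
L = ρ[1 − (K+1)ρ^K + Kρ^(K+1)] / [(1−ρ)(1−ρ^(K+1))]
Numerator: 0.2262·(1 − 9·0.000006851 + 8·0.000001550) = 0.226176
Denominator: (0.7738)·(0.999998) = 0.773811
L = 0.226176/0.773811 = 0.2923

Final: 0.2923


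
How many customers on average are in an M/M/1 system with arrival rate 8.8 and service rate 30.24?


ρ = λ/μ = 8.8/30.24 = 0.2910
L = ρ/(1−ρ) = 0.2910/(1 − 0.2910) = 0.2910/0.7090 = 0.4104

Final: 0.4104


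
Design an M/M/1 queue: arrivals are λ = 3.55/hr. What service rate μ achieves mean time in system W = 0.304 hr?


W = 1/(μ−λ) ⇒ μ − λ = 1/W = 1/0.304 = 3.2895
μ = λ + 1/W = 3.55 + 3.2895 = 6.8395 per hr

Final: 6.8395 /hr


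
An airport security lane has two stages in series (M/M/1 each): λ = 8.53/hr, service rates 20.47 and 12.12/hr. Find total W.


Each node sees arrival rate λ = 8.53/hr (tandem ⇒ throughput preserved).
W₁ = 1/(μ₁−λ) = 1/(20.47−8.53) = 0.08375 hr
W₂ = 1/(μ₂−λ) = 1/(12.12−8.53) = 0.27855 hr
W_total = W₁ + W₂ = 0.08375 + 0.27855 = 0.36230 hr

Final: 0.36230 hr


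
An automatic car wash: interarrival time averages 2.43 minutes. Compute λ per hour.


λ = 1/(interarrival time) in consistent units.
1 hour = 60 min, so λ = 60/2.43 = 24.6914 per hour

Final: 24.6914 /hr


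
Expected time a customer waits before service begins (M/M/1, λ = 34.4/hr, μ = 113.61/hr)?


ρ = 34.4/113.61 = 0.3028
Wq = ρ/(μ−λ) = 0.3028/(113.61 − 34.4) = 0.3028/79.21 = 0.003823 hr

Final: 0.003823 hr


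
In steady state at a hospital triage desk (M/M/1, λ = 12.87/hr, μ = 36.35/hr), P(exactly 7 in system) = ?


ρ = 12.87/36.35 = 0.3541
P_n = (1−ρ)·ρ^n = (1 − 0.3541)·0.3541^7 = 0.6459·0.0006975 = 0.0004505

Final: 0.0004505


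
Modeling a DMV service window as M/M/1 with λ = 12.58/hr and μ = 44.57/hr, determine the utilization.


ρ = λ/μ = 12.58/44.57 = 0.2823

Final: 0.2823


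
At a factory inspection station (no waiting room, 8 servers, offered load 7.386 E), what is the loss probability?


B(c,a) = (a^c/c!) / Σ_{k=0}^{c} a^k/k!
a^8/8! = 219.661479
Σ terms (k=0..8): 1.00000 + 7.38600 + 27.27650 + 67.15474 + 124.00122 + 183.17461 + 225.48794 + 237.92199 + 219.66148 = 1093.064481
B = 219.661479/1093.064481 = 0.200959

Final: 0.200959


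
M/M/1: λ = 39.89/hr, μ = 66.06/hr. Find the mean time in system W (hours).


W = 1/(μ−λ) = 1/(66.06 − 39.89) = 1/26.17 = 0.03821 hr

Final: 0.03821 hr


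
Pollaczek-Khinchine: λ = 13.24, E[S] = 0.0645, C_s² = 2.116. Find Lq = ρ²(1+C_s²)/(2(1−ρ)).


ρ = λ·E[S] = 13.24·0.0645 = 0.8540
Lq = ρ²(1+C_s²)/(2(1−ρ)) = 0.7293·(1+2.116)/(2·0.1460)
= 0.7293·3.1160/0.2920 = 7.78127

Final: 7.78127


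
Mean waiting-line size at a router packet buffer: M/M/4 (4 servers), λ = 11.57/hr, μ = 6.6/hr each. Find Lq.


a = λ/μ = 1.7530; ρ = a/4 = 0.4383
P₀ = 0.169838
Lq = P₀·a^c·ρ / (c!·(1−ρ)²) = 0.169838·9.44404·0.4383/(24·0.31555)
= 0.09282

Final: 0.09282


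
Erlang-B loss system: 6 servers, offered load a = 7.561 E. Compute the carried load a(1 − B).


B(6,7.561) = 0.365088 (Erlang-B)
Carried load = a(1 − B) = 7.561·(1 − 0.365088) = 7.561·0.634912 = 4.8006 E

Final: 4.8006 Erlangs


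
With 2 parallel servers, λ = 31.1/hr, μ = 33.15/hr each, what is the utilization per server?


ρ = λ/(cμ) = 31.1/(2·33.15) = 31.1/66.30 = 0.4691

Final: 0.4691


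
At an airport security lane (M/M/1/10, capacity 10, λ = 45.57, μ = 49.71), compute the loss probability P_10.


ρ = λ/μ = 45.57/49.71 = 0.9167
P_K = (1−ρ)ρ^K/(1−ρ^(K+1)) = (0.08328·0.419134)/(1 − 0.384227)
= 0.034907/0.615773 = 0.056688

Final: 0.056688


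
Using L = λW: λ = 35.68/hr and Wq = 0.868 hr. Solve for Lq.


Lq = λWq = 35.68·0.868 = 30.9702

Final: 30.9702


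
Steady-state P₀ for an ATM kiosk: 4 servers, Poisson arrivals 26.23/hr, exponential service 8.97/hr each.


a = λ/μ = 26.23/8.97 = 2.9242; ρ = a/c = 0.7310
Σ_{k=0}^{3} a^k/k! (terms k=0..3) = 1.00000 + 2.92419 + 4.27545 + 4.16741 = 12.36705
Tail: a^4/(4!(1−ρ)) = 73.11785/(24·0.2690) = 11.32758
P₀ = 1/(12.36705 + 11.32758) = 1/23.69463 = 0.042204

Final: 0.042204


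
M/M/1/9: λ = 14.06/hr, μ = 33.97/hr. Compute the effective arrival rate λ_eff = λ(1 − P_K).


ρ = 0.4139; P_K = (1−ρ)ρ^9/(1−ρ^10) = 0.0002090
λ_eff = λ(1 − P_K) = 14.06·(1 − 0.0002090) = 14.06·0.999791 = 14.0571 /hr

Final: 14.0571 /hr


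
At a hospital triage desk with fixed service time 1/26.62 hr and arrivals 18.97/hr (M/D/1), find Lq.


ρ = 18.97/26.62 = 0.7126
M/D/1: Lq = ρ²/(2(1−ρ)) = 0.5078/(2·0.2874) = 0.88356

Final: 0.88356


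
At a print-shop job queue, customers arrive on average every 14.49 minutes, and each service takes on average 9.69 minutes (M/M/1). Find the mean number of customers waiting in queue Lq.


λ = 60/14.49 = 4.1408 /hr
μ = 60/9.69 = 6.1920 /hr
ρ = λ/μ = 4.1408/6.1920 = 0.6687
Lq = ρ²/(1−ρ) = 0.4472/0.3313 = 1.3500

Final: 1.3500


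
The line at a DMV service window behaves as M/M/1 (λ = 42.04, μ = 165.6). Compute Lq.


ρ = 42.04/165.6 = 0.2539
Lq = ρ²/(1−ρ) = 0.06445/0.7461 = 0.08637

Final: 0.08637


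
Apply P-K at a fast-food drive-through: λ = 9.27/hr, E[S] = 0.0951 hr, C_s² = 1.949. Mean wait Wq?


ρ = λ·E[S] = 9.27·0.0951 = 0.8816
E[S²] = E[S]²(1+C_s²) = 0.0951²·(1+1.949) = 0.026671
Wq = λ·E[S²]/(2(1−ρ)) = 9.27·0.026671/(2·0.1184) = 1.04388 hr

Final: 1.04388 hr


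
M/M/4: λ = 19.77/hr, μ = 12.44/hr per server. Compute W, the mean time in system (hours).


a = 1.5892; ρ = 0.3973; P₀ = 0.201531
Lq = P₀·a^c·ρ/(c!(1−ρ)²) = 0.05859
Wq = Lq/λ = 0.05859/19.77 = 0.002963 hr
W = Wq + 1/μ = 0.002963 + 0.08039 = 0.08335 hr

Final: 0.08335 hr


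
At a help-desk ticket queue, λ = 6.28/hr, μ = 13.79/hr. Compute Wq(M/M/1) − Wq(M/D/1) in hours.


ρ = 6.28/13.79 = 0.4554
Wq(M/M/1) = ρ/(μ−λ) = 0.4554/7.51 = 0.06064 hr
Wq(M/D/1) = ρ/(2(μ−λ)) = 0.03032 hr
Savings = 0.06064 − 0.03032 = 0.03032 hr

Final: 0.03032 hr


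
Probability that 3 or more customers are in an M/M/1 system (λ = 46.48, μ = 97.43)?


ρ = 46.48/97.43 = 0.4771
P(N ≥ n) = ρ^n = 0.4771^3 = 0.108573

Final: 0.108573


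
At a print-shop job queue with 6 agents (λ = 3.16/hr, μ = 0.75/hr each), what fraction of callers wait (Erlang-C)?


a = λ/μ = 4.2133; ρ = a/6 = 0.7022
P₀ = 0.013013 (from M/M/c formula)
C(c,a) = [a^c/(c!(1−ρ))]·P₀ = [5594.41804/(720·0.2978)]·0.013013
= 26.09337·0.013013 = 0.339561

Final: 0.339561


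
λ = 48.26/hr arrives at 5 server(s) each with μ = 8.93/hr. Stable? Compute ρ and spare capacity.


Total capacity cμ = 5·8.93 = 44.65/hr
ρ = λ/(cμ) = 48.26/44.65 = 1.0809
Stable ⇔ ρ < 1: NO
Spare capacity = cμ − λ = 44.65 − 48.26 = -3.61/hr

Final: ρ = 1.0809; unstable; margin = -3.61/hr


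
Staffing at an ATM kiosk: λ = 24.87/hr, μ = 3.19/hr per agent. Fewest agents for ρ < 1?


Stability requires cμ > λ ⇔ c > λ/μ.
λ/μ = 24.87/3.19 = 7.7962
Minimum integer c = ⌊7.7962⌋ + 1 = 8
Check: 8·3.19 = 25.52 > 24.87, while 7·3.19 = 22.33 ≤ 24.87

Final: 8 servers


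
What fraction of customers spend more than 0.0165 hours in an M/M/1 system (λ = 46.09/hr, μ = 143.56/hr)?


W ~ Exponential(μ−λ) for M/M/1.
μ − λ = 143.56 − 46.09 = 97.4700
P(W > t) = e^{−(μ−λ)t} = e^{−1.6083} = 0.200237

Final: 0.200237


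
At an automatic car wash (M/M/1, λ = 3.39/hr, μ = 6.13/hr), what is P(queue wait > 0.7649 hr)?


ρ = 3.39/6.13 = 0.5530
P(Wq > t) = ρ·e^{−(μ−λ)t} = 0.5530·e^{−2.0958}
= 0.5530·0.122969 = 0.068004

Final: 0.068004


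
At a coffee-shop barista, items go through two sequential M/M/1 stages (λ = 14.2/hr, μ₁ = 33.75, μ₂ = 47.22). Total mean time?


Each node sees arrival rate λ = 14.2/hr (tandem ⇒ throughput preserved).
W₁ = 1/(μ₁−λ) = 1/(33.75−14.2) = 0.05115 hr
W₂ = 1/(μ₂−λ) = 1/(47.22−14.2) = 0.03028 hr
W_total = W₁ + W₂ = 0.05115 + 0.03028 = 0.08144 hr

Final: 0.08144 hr


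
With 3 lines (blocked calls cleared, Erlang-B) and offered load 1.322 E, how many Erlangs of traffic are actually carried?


B(3,1.322) = 0.107535 (Erlang-B)
Carried load = a(1 − B) = 1.322·(1 − 0.107535) = 1.322·0.892465 = 1.1798 E

Final: 1.1798 Erlangs


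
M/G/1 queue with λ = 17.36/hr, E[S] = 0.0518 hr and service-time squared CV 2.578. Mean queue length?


ρ = λ·E[S] = 17.36·0.0518 = 0.8992
Lq = ρ²(1+C_s²)/(2(1−ρ)) = 0.8086·(1+2.578)/(2·0.1008)
= 0.8086·3.5780/0.2015 = 14.35872

Final: 14.35872


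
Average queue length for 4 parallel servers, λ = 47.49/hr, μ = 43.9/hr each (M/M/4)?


a = λ/μ = 1.0818; ρ = a/4 = 0.2704
P₀ = 0.338283
Lq = P₀·a^c·ρ / (c!·(1−ρ)²) = 0.338283·1.36946·0.2704/(24·0.53225)
= 0.009808

Final: 0.009808


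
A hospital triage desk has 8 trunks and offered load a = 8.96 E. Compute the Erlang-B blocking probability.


B(c,a) = (a^c/c!) / Σ_{k=0}^{c} a^k/k!
a^8/8! = 1030.252208
Σ terms (k=0..8): 1.00000 + 8.96000 + 40.14080 + 119.88719 + 268.54730 + 481.23677 + 718.64691 + 919.86804 + 1030.25221 = 3588.539221
B = 1030.252208/3588.539221 = 0.287095

Final: 0.287095


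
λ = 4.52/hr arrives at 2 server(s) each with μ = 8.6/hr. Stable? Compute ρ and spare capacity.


Total capacity cμ = 2·8.6 = 17.20/hr
ρ = λ/(cμ) = 4.52/17.20 = 0.2628
Stable ⇔ ρ < 1: YES
Spare capacity = cμ − λ = 17.20 − 4.52 = 12.68/hr

Final: ρ = 0.2628; stable; margin = 12.68/hr


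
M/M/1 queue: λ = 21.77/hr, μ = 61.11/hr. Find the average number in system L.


ρ = λ/μ = 21.77/61.11 = 0.3562
L = ρ/(1−ρ) = 0.3562/(1 − 0.3562) = 0.3562/0.6438 = 0.5534

Final: 0.5534


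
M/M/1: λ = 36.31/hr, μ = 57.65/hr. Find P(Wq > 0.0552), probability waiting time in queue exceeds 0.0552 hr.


ρ = 36.31/57.65 = 0.6298
P(Wq > t) = ρ·e^{−(μ−λ)t} = 0.6298·e^{−1.1780}
= 0.6298·0.307904 = 0.193929

Final: 0.193929


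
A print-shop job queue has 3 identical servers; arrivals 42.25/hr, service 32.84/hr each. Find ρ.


ρ = λ/(cμ) = 42.25/(3·32.84) = 42.25/98.52 = 0.4288

Final: 0.4288


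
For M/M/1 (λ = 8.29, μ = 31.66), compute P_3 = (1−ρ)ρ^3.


ρ = 8.29/31.66 = 0.2618
P_n = (1−ρ)·ρ^n = (1 − 0.2618)·0.2618^3 = 0.7382·0.017953 = 0.013252

Final: 0.013252


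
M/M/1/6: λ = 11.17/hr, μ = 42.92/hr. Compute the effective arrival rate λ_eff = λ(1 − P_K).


ρ = 0.2603; P_K = (1−ρ)ρ^6/(1−ρ^7) = 0.0002299
λ_eff = λ(1 − P_K) = 11.17·(1 − 0.0002299) = 11.17·0.999770 = 11.1674 /hr

Final: 11.1674 /hr


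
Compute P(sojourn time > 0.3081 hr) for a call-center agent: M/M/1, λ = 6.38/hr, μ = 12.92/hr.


W ~ Exponential(μ−λ) for M/M/1.
μ − λ = 12.92 − 6.38 = 6.5400
P(W > t) = e^{−(μ−λ)t} = e^{−2.0150} = 0.133324

Final: 0.133324


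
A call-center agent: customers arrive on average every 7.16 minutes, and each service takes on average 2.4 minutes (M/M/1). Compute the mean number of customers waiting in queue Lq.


λ = 60/7.16 = 8.3799 /hr
μ = 60/2.4 = 25.0000 /hr
ρ = λ/μ = 8.3799/25.0000 = 0.3352
Lq = ρ²/(1−ρ) = 0.1124/0.6648 = 0.1690

Final: 0.1690


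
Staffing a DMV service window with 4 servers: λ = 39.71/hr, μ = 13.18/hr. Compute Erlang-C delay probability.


a = λ/μ = 3.0129; ρ = a/4 = 0.7532
P₀ = 0.037005 (from M/M/c formula)
C(c,a) = [a^c/(c!(1−ρ))]·P₀ = [82.40203/(24·0.2468)]·0.037005
= 13.91313·0.037005 = 0.514861

Final: 0.514861


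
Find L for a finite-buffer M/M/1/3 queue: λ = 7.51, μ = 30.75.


ρ = 7.51/30.75 = 0.2442
L = ρ[1 − (K+1)ρ^K + Kρ^(K+1)] / [(1−ρ)(1−ρ^(K+1))]
Numerator: 0.2442·(1 − 4·0.014567 + 3·0.003558) = 0.232603
Denominator: (0.7558)·(0.996442) = 0.753083
L = 0.232603/0.753083 = 0.3089

Final: 0.3089


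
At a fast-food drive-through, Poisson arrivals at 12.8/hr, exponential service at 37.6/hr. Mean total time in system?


W = 1/(μ−λ) = 1/(37.6 − 12.8) = 1/24.80 = 0.04032 hr

Final: 0.04032 hr


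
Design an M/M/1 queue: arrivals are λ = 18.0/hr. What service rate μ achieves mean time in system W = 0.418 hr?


W = 1/(μ−λ) ⇒ μ − λ = 1/W = 1/0.418 = 2.3923
μ = λ + 1/W = 18.0 + 2.3923 = 20.3923 per hr

Final: 20.3923 /hr


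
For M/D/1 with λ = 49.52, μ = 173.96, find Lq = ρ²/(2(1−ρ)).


ρ = 49.52/173.96 = 0.2847
M/D/1: Lq = ρ²/(2(1−ρ)) = 0.08103/(2·0.7153) = 0.05664

Final: 0.05664


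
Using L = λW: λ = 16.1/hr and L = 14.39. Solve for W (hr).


W = L/λ = 14.39/16.1 = 0.8938 hr

Final: 0.8938 hr


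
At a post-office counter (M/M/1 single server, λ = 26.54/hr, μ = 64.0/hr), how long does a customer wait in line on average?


ρ = 26.54/64.0 = 0.4147
Wq = ρ/(μ−λ) = 0.4147/(64.0 − 26.54) = 0.4147/37.46 = 0.01107 hr

Final: 0.01107 hr


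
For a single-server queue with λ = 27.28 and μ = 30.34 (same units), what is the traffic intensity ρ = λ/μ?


ρ = λ/μ = 27.28/30.34 = 0.8991

Final: 0.8991


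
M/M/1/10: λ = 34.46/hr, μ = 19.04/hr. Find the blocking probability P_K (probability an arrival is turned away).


ρ = λ/μ = 34.46/19.04 = 1.8099
P_K = (1−ρ)ρ^K/(1−ρ^(K+1)) = (-0.8099·377.123235)/(1 − 682.545519)
= -305.422284/-681.545519 = 0.448132

Final: 0.448132


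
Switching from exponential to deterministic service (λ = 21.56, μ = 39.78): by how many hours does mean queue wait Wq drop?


ρ = 21.56/39.78 = 0.5420
Wq(M/M/1) = ρ/(μ−λ) = 0.5420/18.22 = 0.02975 hr
Wq(M/D/1) = ρ/(2(μ−λ)) = 0.01487 hr
Savings = 0.02975 − 0.01487 = 0.01487 hr

Final: 0.01487 hr


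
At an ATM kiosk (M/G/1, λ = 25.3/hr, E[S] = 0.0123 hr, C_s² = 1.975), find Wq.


ρ = λ·E[S] = 25.3·0.0123 = 0.3112
E[S²] = E[S]²(1+C_s²) = 0.0123²·(1+1.975) = 0.0004501
Wq = λ·E[S²]/(2(1−ρ)) = 25.3·0.0004501/(2·0.6888) = 0.008266 hr

Final: 0.008266 hr


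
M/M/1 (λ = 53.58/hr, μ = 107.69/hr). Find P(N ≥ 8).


ρ = 53.58/107.69 = 0.4975
P(N ≥ n) = ρ^n = 0.4975^8 = 0.003755

Final: 0.003755


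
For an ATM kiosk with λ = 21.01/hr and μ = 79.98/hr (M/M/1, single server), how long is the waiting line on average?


ρ = 21.01/79.98 = 0.2627
Lq = ρ²/(1−ρ) = 0.06901/0.7373 = 0.09359

Final: 0.09359


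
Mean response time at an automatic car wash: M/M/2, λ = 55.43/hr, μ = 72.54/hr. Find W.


a = 0.7641; ρ = 0.3821; P₀ = 0.447110
Lq = P₀·a^c·ρ/(c!(1−ρ)²) = 0.13061
Wq = Lq/λ = 0.13061/55.43 = 0.002356 hr
W = Wq + 1/μ = 0.002356 + 0.01379 = 0.01614 hr

Final: 0.01614 hr


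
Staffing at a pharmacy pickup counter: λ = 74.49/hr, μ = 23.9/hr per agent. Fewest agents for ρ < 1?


Stability requires cμ > λ ⇔ c > λ/μ.
λ/μ = 74.49/23.9 = 3.1167
Minimum integer c = ⌊3.1167⌋ + 1 = 4
Check: 4·23.9 = 95.60 > 74.49, while 3·23.9 = 71.70 ≤ 74.49

Final: 4 servers


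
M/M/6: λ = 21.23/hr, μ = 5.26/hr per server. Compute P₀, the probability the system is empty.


a = λ/μ = 21.23/5.26 = 4.0361; ρ = a/c = 0.6727
Σ_{k=0}^{5} a^k/k! (terms k=0..5) = 1.00000 + 4.03612 + 8.14514 + 10.95826 + 11.05722 + 8.92565 = 44.12239
Tail: a^6/(6!(1−ρ)) = 4323.00263/(720·0.3273) = 18.34382
P₀ = 1/(44.12239 + 18.34382) = 1/62.46620 = 0.016009

Final: 0.016009


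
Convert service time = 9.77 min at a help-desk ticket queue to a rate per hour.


μ = 1/(service time) in consistent units.
1 hour = 60 min, so μ = 60/9.77 = 6.1412 per hour

Final: 6.1412 /hr


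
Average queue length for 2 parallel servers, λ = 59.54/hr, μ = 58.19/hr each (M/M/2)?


a = λ/μ = 1.0232; ρ = a/2 = 0.5116
P₀ = 0.323101
Lq = P₀·a^c·ρ / (c!·(1−ρ)²) = 0.323101·1.04694·0.5116/(2·0.23853)
= 0.36275

Final: 0.36275


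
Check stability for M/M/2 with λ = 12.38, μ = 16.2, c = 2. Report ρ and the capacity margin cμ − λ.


Total capacity cμ = 2·16.2 = 32.40/hr
ρ = λ/(cμ) = 12.38/32.40 = 0.3821
Stable ⇔ ρ < 1: YES
Spare capacity = cμ − λ = 32.40 − 12.38 = 20.02/hr

Final: ρ = 0.3821; stable; margin = 20.02/hr


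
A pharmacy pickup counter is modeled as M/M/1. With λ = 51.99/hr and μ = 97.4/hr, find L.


ρ = λ/μ = 51.99/97.4 = 0.5338
L = ρ/(1−ρ) = 0.5338/(1 − 0.5338) = 0.5338/0.4662 = 1.1449

Final: 1.1449


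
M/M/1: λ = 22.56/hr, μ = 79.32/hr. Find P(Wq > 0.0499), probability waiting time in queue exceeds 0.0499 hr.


ρ = 22.56/79.32 = 0.2844
P(Wq > t) = ρ·e^{−(μ−λ)t} = 0.2844·e^{−2.8323}
= 0.2844·0.058876 = 0.016745

Final: 0.016745


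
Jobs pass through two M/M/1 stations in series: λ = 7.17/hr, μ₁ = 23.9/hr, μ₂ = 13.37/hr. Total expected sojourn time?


Each node sees arrival rate λ = 7.17/hr (tandem ⇒ throughput preserved).
W₁ = 1/(μ₁−λ) = 1/(23.9−7.17) = 0.05977 hr
W₂ = 1/(μ₂−λ) = 1/(13.37−7.17) = 0.16129 hr
W_total = W₁ + W₂ = 0.05977 + 0.16129 = 0.22106 hr

Final: 0.22106 hr


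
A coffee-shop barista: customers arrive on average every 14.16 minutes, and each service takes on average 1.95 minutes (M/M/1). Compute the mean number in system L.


λ = 60/14.16 = 4.2373 /hr
μ = 60/1.95 = 30.7692 /hr
ρ = λ/μ = 4.2373/30.7692 = 0.1377
L = ρ/(1−ρ) = 0.1377/0.8623 = 0.1597

Final: 0.1597


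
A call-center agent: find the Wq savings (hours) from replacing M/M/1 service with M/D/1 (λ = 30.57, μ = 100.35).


ρ = 30.57/100.35 = 0.3046
Wq(M/M/1) = ρ/(μ−λ) = 0.3046/69.78 = 0.004366 hr
Wq(M/D/1) = ρ/(2(μ−λ)) = 0.002183 hr
Savings = 0.004366 − 0.002183 = 0.002183 hr

Final: 0.002183 hr


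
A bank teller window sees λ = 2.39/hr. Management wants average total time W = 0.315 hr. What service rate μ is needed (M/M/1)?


W = 1/(μ−λ) ⇒ μ − λ = 1/W = 1/0.315 = 3.1746
μ = λ + 1/W = 2.39 + 3.1746 = 5.5646 per hr

Final: 5.5646 /hr


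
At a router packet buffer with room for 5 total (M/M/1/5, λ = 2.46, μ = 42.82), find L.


ρ = 2.46/42.82 = 0.05745
L = ρ[1 − (K+1)ρ^K + Kρ^(K+1)] / [(1−ρ)(1−ρ^(K+1))]
Numerator: 0.05745·(1 − 6·0.0000006258 + 5·0.00000003595) = 0.057450
Denominator: (0.9426)·(1.000000) = 0.942550
L = 0.057450/0.942550 = 0.06095

Final: 0.06095


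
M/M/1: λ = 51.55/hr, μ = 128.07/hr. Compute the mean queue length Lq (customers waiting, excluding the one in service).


ρ = 51.55/128.07 = 0.4025
Lq = ρ²/(1−ρ) = 0.1620/0.5975 = 0.2712

Final: 0.2712


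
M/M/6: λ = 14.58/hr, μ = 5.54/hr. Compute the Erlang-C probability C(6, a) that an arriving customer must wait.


a = λ/μ = 2.6318; ρ = a/6 = 0.4386
P₀ = 0.071398 (from M/M/c formula)
C(c,a) = [a^c/(c!(1−ρ))]·P₀ = [332.26650/(720·0.5614)]·0.071398
= 0.82206·0.071398 = 0.058694

Final: 0.058694


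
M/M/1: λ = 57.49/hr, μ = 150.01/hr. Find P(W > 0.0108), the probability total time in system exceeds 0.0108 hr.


W ~ Exponential(μ−λ) for M/M/1.
μ − λ = 150.01 − 57.49 = 92.5200
P(W > t) = e^{−(μ−λ)t} = e^{−0.9992} = 0.368168

Final: 0.368168


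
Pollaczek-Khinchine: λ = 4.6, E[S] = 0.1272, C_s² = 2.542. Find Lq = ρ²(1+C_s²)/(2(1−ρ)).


ρ = λ·E[S] = 4.6·0.1272 = 0.5851
Lq = ρ²(1+C_s²)/(2(1−ρ)) = 0.3424·(1+2.542)/(2·0.4149)
= 0.3424·3.5420/0.8298 = 1.46146

Final: 1.46146


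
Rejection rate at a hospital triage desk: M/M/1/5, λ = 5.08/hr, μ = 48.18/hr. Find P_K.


ρ = λ/μ = 5.08/48.18 = 0.1054
P_K = (1−ρ)ρ^K/(1−ρ^(K+1)) = (0.8946·0.00001303)/(1 − 0.000001374)
= 0.00001166/0.999999 = 0.00001166

Final: 0.00001166


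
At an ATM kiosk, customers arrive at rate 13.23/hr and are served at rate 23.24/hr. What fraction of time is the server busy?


ρ = λ/μ = 13.23/23.24 = 0.5693

Final: 0.5693


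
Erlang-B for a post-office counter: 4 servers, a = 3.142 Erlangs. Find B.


B(c,a) = (a^c/c!) / Σ_{k=0}^{c} a^k/k!
a^4/4! = 4.060818
Σ terms (k=0..4): 1.00000 + 3.14200 + 4.93608 + 5.16972 + 4.06082 = 18.308623
B = 4.060818/18.308623 = 0.221798

Final: 0.221798


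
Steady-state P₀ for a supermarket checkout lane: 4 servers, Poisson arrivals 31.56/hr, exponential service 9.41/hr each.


a = λ/μ = 31.56/9.41 = 3.3539; ρ = a/c = 0.8385
Σ_{k=0}^{3} a^k/k! (terms k=0..3) = 1.00000 + 3.35388 + 5.62425 + 6.28769 = 16.26582
Tail: a^4/(4!(1−ρ)) = 126.52883/(24·0.1615) = 32.63806
P₀ = 1/(16.26582 + 32.63806) = 1/48.90387 = 0.020448

Final: 0.020448


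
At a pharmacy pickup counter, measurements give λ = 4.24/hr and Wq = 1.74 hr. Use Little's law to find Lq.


Lq = λWq = 4.24·1.74 = 7.3776

Final: 7.3776


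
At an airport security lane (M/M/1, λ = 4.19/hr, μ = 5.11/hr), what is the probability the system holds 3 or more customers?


ρ = 4.19/5.11 = 0.8200
P(N ≥ n) = ρ^n = 0.8200^3 = 0.551289

Final: 0.551289


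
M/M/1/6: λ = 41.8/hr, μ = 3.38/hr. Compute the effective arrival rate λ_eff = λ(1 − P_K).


ρ = 12.3669; P_K = (1−ρ)ρ^6/(1−ρ^7) = 0.919139
λ_eff = λ(1 − P_K) = 41.8·(1 − 0.919139) = 41.8·0.080861 = 3.3800 /hr

Final: 3.3800 /hr


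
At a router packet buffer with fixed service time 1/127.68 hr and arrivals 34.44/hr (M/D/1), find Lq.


ρ = 34.44/127.68 = 0.2697
M/D/1: Lq = ρ²/(2(1−ρ)) = 0.07276/(2·0.7303) = 0.04982

Final: 0.04982


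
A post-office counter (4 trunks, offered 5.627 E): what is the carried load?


B(4,5.627) = 0.444743 (Erlang-B)
Carried load = a(1 − B) = 5.627·(1 − 0.444743) = 5.627·0.555257 = 3.1244 E

Final: 3.1244 Erlangs


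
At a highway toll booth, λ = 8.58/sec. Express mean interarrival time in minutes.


Mean interarrival time = 1/λ = 1/8.58 second = 0.11655 second
In minutes: 0.11655 × 0.0166667 = 0.001943 min

Final: 0.001943 min


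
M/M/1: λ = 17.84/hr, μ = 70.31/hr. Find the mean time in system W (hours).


W = 1/(μ−λ) = 1/(70.31 − 17.84) = 1/52.47 = 0.01906 hr

Final: 0.01906 hr


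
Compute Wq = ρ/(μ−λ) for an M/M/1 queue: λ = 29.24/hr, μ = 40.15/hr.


ρ = 29.24/40.15 = 0.7283
Wq = ρ/(μ−λ) = 0.7283/(40.15 − 29.24) = 0.7283/10.91 = 0.06675 hr

Final: 0.06675 hr


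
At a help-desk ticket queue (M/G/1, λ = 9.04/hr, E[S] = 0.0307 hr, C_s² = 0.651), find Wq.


ρ = λ·E[S] = 9.04·0.0307 = 0.2775
E[S²] = E[S]²(1+C_s²) = 0.0307²·(1+0.651) = 0.001556
Wq = λ·E[S²]/(2(1−ρ)) = 9.04·0.001556/(2·0.7225) = 0.009735 hr

Final: 0.009735 hr


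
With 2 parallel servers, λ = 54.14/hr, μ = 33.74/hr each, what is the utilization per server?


ρ = λ/(cμ) = 54.14/(2·33.74) = 54.14/67.48 = 0.8023

Final: 0.8023


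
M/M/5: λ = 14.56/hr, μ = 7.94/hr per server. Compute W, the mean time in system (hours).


a = 1.8338; ρ = 0.3668; P₀ = 0.159063
Lq = P₀·a^c·ρ/(c!(1−ρ)²) = 0.02514
Wq = Lq/λ = 0.02514/14.56 = 0.001726 hr
W = Wq + 1/μ = 0.001726 + 0.12594 = 0.12767 hr

Final: 0.12767 hr


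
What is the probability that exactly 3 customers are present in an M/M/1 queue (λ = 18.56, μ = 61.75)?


ρ = 18.56/61.75 = 0.3006
P_n = (1−ρ)·ρ^n = (1 − 0.3006)·0.3006^3 = 0.6994·0.027153 = 0.018992

Final: 0.018992


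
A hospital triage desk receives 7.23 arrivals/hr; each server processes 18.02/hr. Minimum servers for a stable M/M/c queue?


Stability requires cμ > λ ⇔ c > λ/μ.
λ/μ = 7.23/18.02 = 0.4012
Minimum integer c = ⌊0.4012⌋ + 1 = 1
Check: 1·18.02 = 18.02 > 7.23, while 0·18.02 = 0.00 ≤ 7.23

Final: 1 servers


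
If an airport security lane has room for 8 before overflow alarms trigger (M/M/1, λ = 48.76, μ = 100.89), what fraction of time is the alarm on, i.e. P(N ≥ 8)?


ρ = 48.76/100.89 = 0.4833
P(N ≥ n) = ρ^n = 0.4833^8 = 0.002977

Final: 0.002977


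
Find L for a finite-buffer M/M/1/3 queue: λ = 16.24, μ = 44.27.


ρ = 16.24/44.27 = 0.3668
L = ρ[1 − (K+1)ρ^K + Kρ^(K+1)] / [(1−ρ)(1−ρ^(K+1))]
Numerator: 0.3668·(1 − 4·0.049366 + 3·0.018109) = 0.314332
Denominator: (0.6332)·(0.981891) = 0.621694
L = 0.314332/0.621694 = 0.5056

Final: 0.5056


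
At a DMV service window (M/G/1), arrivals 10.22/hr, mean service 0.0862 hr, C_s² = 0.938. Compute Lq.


ρ = λ·E[S] = 10.22·0.0862 = 0.8810
Lq = ρ²(1+C_s²)/(2(1−ρ)) = 0.7761·(1+0.938)/(2·0.1190)
= 0.7761·1.9380/0.2381 = 6.31774

Final: 6.31774


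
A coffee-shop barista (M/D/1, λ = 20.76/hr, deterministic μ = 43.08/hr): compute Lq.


ρ = 20.76/43.08 = 0.4819
M/D/1: Lq = ρ²/(2(1−ρ)) = 0.2322/(2·0.5181) = 0.22411

Final: 0.22411


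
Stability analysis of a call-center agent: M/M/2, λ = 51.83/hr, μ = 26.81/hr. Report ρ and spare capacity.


Total capacity cμ = 2·26.81 = 53.62/hr
ρ = λ/(cμ) = 51.83/53.62 = 0.9666
Stable ⇔ ρ < 1: YES
Spare capacity = cμ − λ = 53.62 − 51.83 = 1.79/hr

Final: ρ = 0.9666; stable; margin = 1.79/hr


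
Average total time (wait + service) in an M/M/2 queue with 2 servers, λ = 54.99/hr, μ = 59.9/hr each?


a = 0.9180; ρ = 0.4590; P₀ = 0.370788
Lq = P₀·a^c·ρ/(c!(1−ρ)²) = 0.24506
Wq = Lq/λ = 0.24506/54.99 = 0.004456 hr
W = Wq + 1/μ = 0.004456 + 0.01669 = 0.02115 hr

Final: 0.02115 hr


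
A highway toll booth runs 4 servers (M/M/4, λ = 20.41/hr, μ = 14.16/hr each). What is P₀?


a = λ/μ = 20.41/14.16 = 1.4414; ρ = a/c = 0.3603
Σ_{k=0}^{3} a^k/k! (terms k=0..3) = 1.00000 + 1.44138 + 1.03879 + 0.49910 = 3.97928
Tail: a^4/(4!(1−ρ)) = 4.31637/(24·0.6397) = 0.28117
P₀ = 1/(3.97928 + 0.28117) = 1/4.26044 = 0.234717

Final: 0.234717


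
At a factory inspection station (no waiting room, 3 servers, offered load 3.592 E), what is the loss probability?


B(c,a) = (a^c/c!) / Σ_{k=0}^{c} a^k/k!
a^3/3! = 7.724275
Σ terms (k=0..3): 1.00000 + 3.59200 + 6.45123 + 7.72428 = 18.767507
B = 7.724275/18.767507 = 0.411577

Final: 0.411577


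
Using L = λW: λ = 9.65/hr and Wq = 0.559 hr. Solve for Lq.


Lq = λWq = 9.65·0.559 = 5.3944

Final: 5.3944


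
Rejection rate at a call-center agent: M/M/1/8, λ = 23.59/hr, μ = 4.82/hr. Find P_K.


ρ = λ/μ = 23.59/4.82 = 4.8942
P_K = (1−ρ)ρ^K/(1−ρ^(K+1)) = (-3.8942·329190.445132)/(1 − 1611120.871508)
= -1281930.426376/-1611119.871508 = 0.795677

Final: 0.795677


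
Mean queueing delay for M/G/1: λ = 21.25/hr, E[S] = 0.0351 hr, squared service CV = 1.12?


ρ = λ·E[S] = 21.25·0.0351 = 0.7459
E[S²] = E[S]²(1+C_s²) = 0.0351²·(1+1.12) = 0.002612
Wq = λ·E[S²]/(2(1−ρ)) = 21.25·0.002612/(2·0.2541) = 0.10920 hr

Final: 0.10920 hr


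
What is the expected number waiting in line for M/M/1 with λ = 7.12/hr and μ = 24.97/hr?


ρ = 7.12/24.97 = 0.2851
Lq = ρ²/(1−ρ) = 0.08131/0.7149 = 0.1137

Final: 0.1137


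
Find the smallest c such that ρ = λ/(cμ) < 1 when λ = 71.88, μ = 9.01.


Stability requires cμ > λ ⇔ c > λ/μ.
λ/μ = 71.88/9.01 = 7.9778
Minimum integer c = ⌊7.9778⌋ + 1 = 8
Check: 8·9.01 = 72.08 > 71.88, while 7·9.01 = 63.07 ≤ 71.88

Final: 8 servers


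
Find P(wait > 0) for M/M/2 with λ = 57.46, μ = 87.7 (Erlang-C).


a = λ/μ = 0.6552; ρ = a/2 = 0.3276
P₀ = 0.506485 (from M/M/c formula)
C(c,a) = [a^c/(c!(1−ρ))]·P₀ = [0.42927/(2·0.6724)]·0.506485
= 0.31921·0.506485 = 0.161673

Final: 0.161673


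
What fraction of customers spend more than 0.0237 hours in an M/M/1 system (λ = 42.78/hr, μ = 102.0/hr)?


W ~ Exponential(μ−λ) for M/M/1.
μ − λ = 102.0 − 42.78 = 59.2200
P(W > t) = e^{−(μ−λ)t} = e^{−1.4035} = 0.245732

Final: 0.245732


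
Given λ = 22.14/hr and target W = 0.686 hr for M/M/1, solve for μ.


W = 1/(μ−λ) ⇒ μ − λ = 1/W = 1/0.686 = 1.4577
μ = λ + 1/W = 22.14 + 1.4577 = 23.5977 per hr

Final: 23.5977 /hr


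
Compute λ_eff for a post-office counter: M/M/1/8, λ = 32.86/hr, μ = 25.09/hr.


ρ = 1.3097; P_K = (1−ρ)ρ^8/(1−ρ^9) = 0.259332
λ_eff = λ(1 − P_K) = 32.86·(1 − 0.259332) = 32.86·0.740668 = 24.3383 /hr

Final: 24.3383 /hr


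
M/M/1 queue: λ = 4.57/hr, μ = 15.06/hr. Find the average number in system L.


ρ = λ/μ = 4.57/15.06 = 0.3035
L = ρ/(1−ρ) = 0.3035/(1 − 0.3035) = 0.3035/0.6965 = 0.4357

Final: 0.4357


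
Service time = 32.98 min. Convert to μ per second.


μ = 1/(service time) in consistent units.
1 second = 0.0166667 min, so μ = 0.0166667/32.98 = 0.0005054 per second

Final: 0.0005054 /sec


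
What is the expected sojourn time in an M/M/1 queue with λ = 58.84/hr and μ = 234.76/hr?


W = 1/(μ−λ) = 1/(234.76 − 58.84) = 1/175.92 = 0.005684 hr

Final: 0.005684 hr


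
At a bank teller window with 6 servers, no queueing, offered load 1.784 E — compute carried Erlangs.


B(6,1.784) = 0.007539 (Erlang-B)
Carried load = a(1 − B) = 1.784·(1 − 0.007539) = 1.784·0.992461 = 1.7706 E

Final: 1.7706 Erlangs


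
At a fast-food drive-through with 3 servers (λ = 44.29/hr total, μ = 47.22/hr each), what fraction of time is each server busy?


ρ = λ/(cμ) = 44.29/(3·47.22) = 44.29/141.66 = 0.3127

Final: 0.3127


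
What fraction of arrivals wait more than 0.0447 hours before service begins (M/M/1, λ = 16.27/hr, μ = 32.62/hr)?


ρ = 16.27/32.62 = 0.4988
P(Wq > t) = ρ·e^{−(μ−λ)t} = 0.4988·e^{−0.7308}
= 0.4988·0.481502 = 0.240161

Final: 0.240161


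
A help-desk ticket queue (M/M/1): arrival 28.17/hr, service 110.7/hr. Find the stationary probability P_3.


ρ = 28.17/110.7 = 0.2545
P_n = (1−ρ)·ρ^n = (1 − 0.2545)·0.2545^3 = 0.7455·0.016479 = 0.012285

Final: 0.012285


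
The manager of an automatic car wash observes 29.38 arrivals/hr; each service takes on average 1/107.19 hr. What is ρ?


ρ = λ/μ = 29.38/107.19 = 0.2741

Final: 0.2741


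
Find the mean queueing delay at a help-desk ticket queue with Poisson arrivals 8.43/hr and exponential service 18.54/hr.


ρ = 8.43/18.54 = 0.4547
Wq = ρ/(μ−λ) = 0.4547/(18.54 − 8.43) = 0.4547/10.11 = 0.04497 hr

Final: 0.04497 hr


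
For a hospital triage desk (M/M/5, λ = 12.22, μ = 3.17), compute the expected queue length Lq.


a = λ/μ = 3.8549; ρ = a/5 = 0.7710
P₀ = 0.016127
Lq = P₀·a^c·ρ / (c!·(1−ρ)²) = 0.016127·851.25508·0.7710/(120·0.05245)
= 1.68159

Final: 1.68159


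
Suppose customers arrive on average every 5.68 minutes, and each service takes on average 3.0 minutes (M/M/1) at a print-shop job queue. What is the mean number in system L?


λ = 60/5.68 = 10.5634 /hr
μ = 60/3.0 = 20.0000 /hr
ρ = λ/μ = 10.5634/20.0000 = 0.5282
L = ρ/(1−ρ) = 0.5282/0.4718 = 1.1194

Final: 1.1194


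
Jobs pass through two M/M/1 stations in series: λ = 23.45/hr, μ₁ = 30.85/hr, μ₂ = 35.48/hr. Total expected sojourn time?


Each node sees arrival rate λ = 23.45/hr (tandem ⇒ throughput preserved).
W₁ = 1/(μ₁−λ) = 1/(30.85−23.45) = 0.13514 hr
W₂ = 1/(μ₂−λ) = 1/(35.48−23.45) = 0.08313 hr
W_total = W₁ + W₂ = 0.13514 + 0.08313 = 0.21826 hr

Final: 0.21826 hr


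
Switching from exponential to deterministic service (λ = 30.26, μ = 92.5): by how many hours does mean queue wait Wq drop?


ρ = 30.26/92.5 = 0.3271
Wq(M/M/1) = ρ/(μ−λ) = 0.3271/62.24 = 0.005256 hr
Wq(M/D/1) = ρ/(2(μ−λ)) = 0.002628 hr
Savings = 0.005256 − 0.002628 = 0.002628 hr

Final: 0.002628 hr


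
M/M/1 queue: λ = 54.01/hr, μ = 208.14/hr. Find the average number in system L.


ρ = λ/μ = 54.01/208.14 = 0.2595
L = ρ/(1−ρ) = 0.2595/(1 − 0.2595) = 0.2595/0.7405 = 0.3504

Final: 0.3504


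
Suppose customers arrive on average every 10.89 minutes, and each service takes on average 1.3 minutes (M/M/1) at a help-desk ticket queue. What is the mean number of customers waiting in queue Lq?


λ = 60/10.89 = 5.5096 /hr
μ = 60/1.3 = 46.1538 /hr
ρ = λ/μ = 5.5096/46.1538 = 0.1194
Lq = ρ²/(1−ρ) = 0.01425/0.8806 = 0.01618

Final: 0.01618


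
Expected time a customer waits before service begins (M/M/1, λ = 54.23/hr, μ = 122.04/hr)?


ρ = 54.23/122.04 = 0.4444
Wq = ρ/(μ−λ) = 0.4444/(122.04 − 54.23) = 0.4444/67.81 = 0.006553 hr

Final: 0.006553 hr


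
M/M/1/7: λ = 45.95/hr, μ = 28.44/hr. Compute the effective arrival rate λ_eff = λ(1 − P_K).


ρ = 1.6157; P_K = (1−ρ)ρ^7/(1−ρ^8) = 0.389453
λ_eff = λ(1 − P_K) = 45.95·(1 − 0.389453) = 45.95·0.610547 = 28.0546 /hr

Final: 28.0546 /hr


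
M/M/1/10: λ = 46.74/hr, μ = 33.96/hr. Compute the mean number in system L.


ρ = 46.74/33.96 = 1.3763
L = ρ[1 − (K+1)ρ^K + Kρ^(K+1)] / [(1−ρ)(1−ρ^(K+1))]
Numerator: 1.3763·(1 − 11·24.389914 + 10·33.568450) = 94.134375
Denominator: (-0.3763)·(-32.568450) = 12.256325
L = 94.134375/12.256325 = 7.6805

Final: 7.6805


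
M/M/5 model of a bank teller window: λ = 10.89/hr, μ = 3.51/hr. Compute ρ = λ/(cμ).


ρ = λ/(cμ) = 10.89/(5·3.51) = 10.89/17.55 = 0.6205

Final: 0.6205


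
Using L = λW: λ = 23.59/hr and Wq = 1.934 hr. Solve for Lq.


Lq = λWq = 23.59·1.934 = 45.6231

Final: 45.6231


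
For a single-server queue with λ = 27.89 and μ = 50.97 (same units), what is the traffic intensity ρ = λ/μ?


ρ = λ/μ = 27.89/50.97 = 0.5472

Final: 0.5472


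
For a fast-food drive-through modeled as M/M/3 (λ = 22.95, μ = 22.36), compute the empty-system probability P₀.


a = λ/μ = 22.95/22.36 = 1.0264; ρ = a/c = 0.3421
Σ_{k=0}^{2} a^k/k! (terms k=0..2) = 1.00000 + 1.02639 + 0.52673 = 2.55312
Tail: a^3/(3!(1−ρ)) = 1.08127/(6·0.6579) = 0.27393
P₀ = 1/(2.55312 + 0.27393) = 1/2.82705 = 0.353725

Final: 0.353725
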